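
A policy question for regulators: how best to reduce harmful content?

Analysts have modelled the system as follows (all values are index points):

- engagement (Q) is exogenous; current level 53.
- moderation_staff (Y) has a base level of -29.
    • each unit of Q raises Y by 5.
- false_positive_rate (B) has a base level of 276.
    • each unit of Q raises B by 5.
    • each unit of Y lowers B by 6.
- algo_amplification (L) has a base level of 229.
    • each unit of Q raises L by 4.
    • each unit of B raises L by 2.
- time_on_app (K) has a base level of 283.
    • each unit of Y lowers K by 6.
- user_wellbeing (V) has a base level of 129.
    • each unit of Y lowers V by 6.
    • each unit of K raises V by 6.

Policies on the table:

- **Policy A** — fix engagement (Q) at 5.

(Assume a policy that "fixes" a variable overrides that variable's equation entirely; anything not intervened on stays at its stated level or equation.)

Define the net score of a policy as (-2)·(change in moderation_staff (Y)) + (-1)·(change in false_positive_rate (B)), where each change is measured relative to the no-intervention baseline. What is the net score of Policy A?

-720

Baseline:
  Q = 53
  Y = -29 + 5·53 = 236
  B = 276 + 5·53 − 6·236 = -875
Policy A (Q := 5):
  Q = 5
  Y = -29 + 5·5 = -4
  B = 276 + 5·5 − 6·(-4) = 325
ΔY = -4 − 236 = -240; ΔB = 325 − (-875) = 1200
Score = (-2)·(-240) + (-1)·1200 = -720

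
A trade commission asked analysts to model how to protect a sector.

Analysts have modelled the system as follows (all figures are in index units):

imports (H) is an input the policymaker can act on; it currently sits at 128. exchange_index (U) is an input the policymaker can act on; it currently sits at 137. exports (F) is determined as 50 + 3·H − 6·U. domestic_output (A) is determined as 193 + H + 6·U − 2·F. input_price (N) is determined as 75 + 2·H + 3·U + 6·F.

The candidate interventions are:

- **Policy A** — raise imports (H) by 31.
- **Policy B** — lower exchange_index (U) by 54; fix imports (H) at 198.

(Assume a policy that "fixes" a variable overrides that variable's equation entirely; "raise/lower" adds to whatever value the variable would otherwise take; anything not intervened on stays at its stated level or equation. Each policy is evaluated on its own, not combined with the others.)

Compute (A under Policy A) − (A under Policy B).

1167

Policy A (H + 31):
  H = 128 + 31 = 159
  U = 137
  F = 50 + 3·159 − 6·137 = -295
  A = 193 + 159 + 6·137 − 2·(-295) = 1764
Policy B (U − 54, H := 198):
  H = 198
  U = 137 − 54 = 83
  F = 50 + 3·198 − 6·83 = 146
  A = 193 + 198 + 6·83 − 2·146 = 597
A: 1764 − 597 = 1167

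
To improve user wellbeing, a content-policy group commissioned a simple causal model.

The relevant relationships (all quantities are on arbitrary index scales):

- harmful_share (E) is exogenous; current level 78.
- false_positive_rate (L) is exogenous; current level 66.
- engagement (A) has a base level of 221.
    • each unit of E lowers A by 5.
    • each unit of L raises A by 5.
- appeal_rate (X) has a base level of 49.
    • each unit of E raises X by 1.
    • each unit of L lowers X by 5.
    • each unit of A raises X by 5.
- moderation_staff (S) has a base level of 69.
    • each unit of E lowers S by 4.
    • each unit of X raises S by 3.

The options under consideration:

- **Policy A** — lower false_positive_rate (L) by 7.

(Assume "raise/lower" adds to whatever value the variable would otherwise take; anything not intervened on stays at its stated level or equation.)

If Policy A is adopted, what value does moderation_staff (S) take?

Policy A (L − 7):
  E = 78
  L = 66 − 7 = 59
  A = 221 − 5·78 + 5·59 = 126
  X = 49 + 78 − 5·59 + 5·126 = 462
  S = 69 − 4·78 + 3·462 = 1143

1143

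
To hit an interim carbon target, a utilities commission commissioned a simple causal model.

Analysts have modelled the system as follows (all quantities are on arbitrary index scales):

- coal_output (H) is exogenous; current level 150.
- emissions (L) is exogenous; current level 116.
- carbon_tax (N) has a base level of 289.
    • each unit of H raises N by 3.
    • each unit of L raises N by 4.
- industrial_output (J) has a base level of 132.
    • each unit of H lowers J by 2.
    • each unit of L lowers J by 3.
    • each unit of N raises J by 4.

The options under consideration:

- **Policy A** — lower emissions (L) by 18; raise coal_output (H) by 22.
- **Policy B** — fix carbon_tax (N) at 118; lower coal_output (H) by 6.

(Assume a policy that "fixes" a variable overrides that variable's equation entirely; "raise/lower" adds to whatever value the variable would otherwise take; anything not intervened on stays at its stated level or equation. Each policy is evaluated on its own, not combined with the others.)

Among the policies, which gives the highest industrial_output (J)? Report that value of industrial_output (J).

Policy A (L − 18, H + 22):
  H = 150 + 22 = 172
  L = 116 − 18 = 98
  N = 289 + 3·172 + 4·98 = 1197
  J = 132 − 2·172 − 3·98 + 4·1197 = 4282
Policy B (N := 118, H − 6):
  H = 150 − 6 = 144
  L = 116
  N = 118
  J = 132 − 2·144 − 3·116 + 4·118 = -32
Comparing — Policy A: J=4282, Policy B: J=-32. Highest is 4282 (Policy A).

4282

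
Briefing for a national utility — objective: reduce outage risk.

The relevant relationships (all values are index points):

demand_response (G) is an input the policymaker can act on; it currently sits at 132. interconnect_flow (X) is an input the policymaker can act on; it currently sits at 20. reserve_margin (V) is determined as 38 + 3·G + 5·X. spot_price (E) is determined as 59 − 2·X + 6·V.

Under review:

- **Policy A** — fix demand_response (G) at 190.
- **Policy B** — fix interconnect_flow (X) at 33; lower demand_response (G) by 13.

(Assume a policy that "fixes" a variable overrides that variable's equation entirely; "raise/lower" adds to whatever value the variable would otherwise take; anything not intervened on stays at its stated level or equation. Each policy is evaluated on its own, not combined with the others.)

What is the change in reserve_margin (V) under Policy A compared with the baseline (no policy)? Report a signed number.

174

Baseline:
  G = 132
  X = 20
  V = 38 + 3·132 + 5·20 = 534
Policy A (G := 190):
  G = 190
  X = 20
  V = 38 + 3·190 + 5·20 = 708
Change in V: 708 − 534 = 174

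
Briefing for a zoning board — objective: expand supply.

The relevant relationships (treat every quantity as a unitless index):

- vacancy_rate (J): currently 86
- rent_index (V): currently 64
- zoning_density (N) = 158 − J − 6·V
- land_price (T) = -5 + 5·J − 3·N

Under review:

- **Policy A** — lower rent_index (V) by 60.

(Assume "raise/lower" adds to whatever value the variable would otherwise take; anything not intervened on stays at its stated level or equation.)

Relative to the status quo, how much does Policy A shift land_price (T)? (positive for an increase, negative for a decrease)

Baseline:
  J = 86
  V = 64
  N = 158 − 86 − 6·64 = -312
  T = -5 + 5·86 − 3·(-312) = 1361
Policy A (V − 60):
  J = 86
  V = 64 − 60 = 4
  N = 158 − 86 − 6·4 = 48
  T = -5 + 5·86 − 3·48 = 281
Change in T: 281 − 1361 = -1080

-1080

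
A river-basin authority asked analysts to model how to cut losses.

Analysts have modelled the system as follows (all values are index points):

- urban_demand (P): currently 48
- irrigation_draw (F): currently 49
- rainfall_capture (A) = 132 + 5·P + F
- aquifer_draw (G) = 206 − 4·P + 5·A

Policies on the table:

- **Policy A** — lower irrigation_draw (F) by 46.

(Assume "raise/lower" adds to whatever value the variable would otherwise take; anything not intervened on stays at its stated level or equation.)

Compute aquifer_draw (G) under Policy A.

Policy A (F − 46):
  P = 48
  F = 49 − 46 = 3
  A = 132 + 5·48 + 3 = 375
  G = 206 − 4·48 + 5·375 = 1889

1889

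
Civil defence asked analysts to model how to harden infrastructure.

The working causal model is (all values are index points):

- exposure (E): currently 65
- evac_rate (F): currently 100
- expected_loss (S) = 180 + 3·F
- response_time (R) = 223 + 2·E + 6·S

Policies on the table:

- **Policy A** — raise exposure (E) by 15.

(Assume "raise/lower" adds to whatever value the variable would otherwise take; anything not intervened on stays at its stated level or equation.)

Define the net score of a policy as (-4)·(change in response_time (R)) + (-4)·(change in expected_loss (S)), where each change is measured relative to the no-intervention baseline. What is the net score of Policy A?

-120

Baseline:
  E = 65
  F = 100
  S = 180 + 3·100 = 480
  R = 223 + 2·65 + 6·480 = 3233
Policy A (E + 15):
  E = 65 + 15 = 80
  F = 100
  S = 180 + 3·100 = 480
  R = 223 + 2·80 + 6·480 = 3263
ΔR = 3263 − 3233 = 30; ΔS = 480 − 480 = 0
Score = (-4)·30 + (-4)·0 = -120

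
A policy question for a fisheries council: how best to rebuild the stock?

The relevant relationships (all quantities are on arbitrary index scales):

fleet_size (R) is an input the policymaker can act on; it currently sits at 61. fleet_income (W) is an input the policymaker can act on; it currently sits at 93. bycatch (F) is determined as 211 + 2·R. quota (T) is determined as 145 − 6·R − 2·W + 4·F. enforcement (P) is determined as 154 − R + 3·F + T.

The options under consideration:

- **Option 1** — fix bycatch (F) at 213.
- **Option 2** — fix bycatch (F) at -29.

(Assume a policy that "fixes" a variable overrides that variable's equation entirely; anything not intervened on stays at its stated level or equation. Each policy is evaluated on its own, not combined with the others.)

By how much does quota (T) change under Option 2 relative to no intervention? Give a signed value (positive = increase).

Baseline:
  R = 61
  W = 93
  F = 211 + 2·61 = 333
  T = 145 − 6·61 − 2·93 + 4·333 = 925
Option 2 (F := -29):
  R = 61
  W = 93
  F = -29
  T = 145 − 6·61 − 2·93 + 4·(-29) = -523
Change in T: -523 − 925 = -1448

-1448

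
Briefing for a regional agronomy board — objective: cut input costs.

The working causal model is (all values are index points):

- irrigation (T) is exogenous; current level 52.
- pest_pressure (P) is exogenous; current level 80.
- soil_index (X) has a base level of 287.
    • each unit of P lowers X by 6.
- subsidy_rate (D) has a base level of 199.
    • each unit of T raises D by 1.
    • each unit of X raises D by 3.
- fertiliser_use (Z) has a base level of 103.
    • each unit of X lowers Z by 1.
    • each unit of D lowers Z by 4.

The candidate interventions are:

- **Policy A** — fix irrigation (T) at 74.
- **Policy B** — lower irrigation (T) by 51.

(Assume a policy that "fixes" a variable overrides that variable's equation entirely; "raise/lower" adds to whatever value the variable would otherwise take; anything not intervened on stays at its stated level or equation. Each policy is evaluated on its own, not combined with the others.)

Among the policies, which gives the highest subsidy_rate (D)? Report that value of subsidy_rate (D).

-306

Policy A (T := 74):
  T = 74
  P = 80
  X = 287 − 6·80 = -193
  D = 199 + 74 + 3·(-193) = -306
Policy B (T − 51):
  T = 52 − 51 = 1
  P = 80
  X = 287 − 6·80 = -193
  D = 199 + 1 + 3·(-193) = -379
Comparing — Policy A: D=-306, Policy B: D=-379. Highest is -306 (Policy A).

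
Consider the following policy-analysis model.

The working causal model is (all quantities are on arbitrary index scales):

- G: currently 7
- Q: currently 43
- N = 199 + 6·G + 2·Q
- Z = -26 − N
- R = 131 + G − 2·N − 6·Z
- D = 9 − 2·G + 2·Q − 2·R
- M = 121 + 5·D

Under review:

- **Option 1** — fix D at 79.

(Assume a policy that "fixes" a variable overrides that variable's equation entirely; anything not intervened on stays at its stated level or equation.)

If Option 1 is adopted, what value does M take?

Option 1 (D := 79):
  G = 7
  Q = 43
  N = 199 + 6·7 + 2·43 = 327
  Z = -26 − 327 = -353
  R = 131 + 7 − 2·327 − 6·(-353) = 1602
  D = 79
  M = 121 + 5·79 = 516

516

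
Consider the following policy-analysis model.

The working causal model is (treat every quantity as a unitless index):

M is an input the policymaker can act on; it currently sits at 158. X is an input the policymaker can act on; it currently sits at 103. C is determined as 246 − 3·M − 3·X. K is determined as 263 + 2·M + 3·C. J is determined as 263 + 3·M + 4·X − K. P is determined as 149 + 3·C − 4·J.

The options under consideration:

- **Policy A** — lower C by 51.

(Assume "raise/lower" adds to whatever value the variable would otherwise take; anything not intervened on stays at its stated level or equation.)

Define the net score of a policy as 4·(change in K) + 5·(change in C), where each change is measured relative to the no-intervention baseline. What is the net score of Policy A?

-867

Baseline:
  M = 158
  X = 103
  C = 246 − 3·158 − 3·103 = -537
  K = 263 + 2·158 + 3·(-537) = -1032
Policy A (C − 51):
  M = 158
  X = 103
  C = 246 − 3·158 − 3·103 (−51 from intervention) = -588
  K = 263 + 2·158 + 3·(-588) = -1185
ΔK = -1185 − (-1032) = -153; ΔC = -588 − (-537) = -51
Score = 4·(-153) + 5·(-51) = -867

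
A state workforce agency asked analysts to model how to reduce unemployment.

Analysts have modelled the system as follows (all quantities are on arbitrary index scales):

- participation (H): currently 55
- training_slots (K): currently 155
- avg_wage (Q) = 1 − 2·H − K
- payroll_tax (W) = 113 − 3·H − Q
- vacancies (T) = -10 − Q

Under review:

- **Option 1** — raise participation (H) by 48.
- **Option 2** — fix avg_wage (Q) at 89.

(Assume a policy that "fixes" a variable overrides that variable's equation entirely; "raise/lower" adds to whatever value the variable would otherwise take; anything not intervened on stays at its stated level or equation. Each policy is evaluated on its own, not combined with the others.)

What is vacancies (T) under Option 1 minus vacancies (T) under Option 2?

449

Option 1 (H + 48):
  H = 55 + 48 = 103
  K = 155
  Q = 1 − 2·103 − 155 = -360
  T = -10 − (-360) = 350
Option 2 (Q := 89):
  H = 55
  K = 155
  Q = 89
  T = -10 − 89 = -99
T: 350 − (-99) = 449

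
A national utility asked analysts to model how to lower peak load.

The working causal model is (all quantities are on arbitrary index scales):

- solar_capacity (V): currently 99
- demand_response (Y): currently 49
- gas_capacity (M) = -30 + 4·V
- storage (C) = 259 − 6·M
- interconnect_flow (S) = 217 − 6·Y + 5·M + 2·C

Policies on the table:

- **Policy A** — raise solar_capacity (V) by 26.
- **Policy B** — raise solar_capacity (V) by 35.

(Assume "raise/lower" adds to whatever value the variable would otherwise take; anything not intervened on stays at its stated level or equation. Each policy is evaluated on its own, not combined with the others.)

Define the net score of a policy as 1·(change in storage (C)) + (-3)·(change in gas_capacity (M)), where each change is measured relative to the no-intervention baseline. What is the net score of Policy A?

Baseline:
  V = 99
  M = -30 + 4·99 = 366
  C = 259 − 6·366 = -1937
Policy A (V + 26):
  V = 99 + 26 = 125
  M = -30 + 4·125 = 470
  C = 259 − 6·470 = -2561
ΔC = -2561 − (-1937) = -624; ΔM = 470 − 366 = 104
Score = 1·(-624) + (-3)·104 = -936

-936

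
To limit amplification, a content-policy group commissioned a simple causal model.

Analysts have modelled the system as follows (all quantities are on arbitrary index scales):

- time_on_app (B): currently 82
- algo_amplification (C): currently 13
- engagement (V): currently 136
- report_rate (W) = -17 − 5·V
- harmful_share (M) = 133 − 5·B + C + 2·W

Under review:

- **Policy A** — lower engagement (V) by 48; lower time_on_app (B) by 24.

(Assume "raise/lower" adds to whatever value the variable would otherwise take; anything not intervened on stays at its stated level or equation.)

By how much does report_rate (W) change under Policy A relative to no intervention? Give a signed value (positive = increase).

Baseline:
  V = 136
  W = -17 − 5·136 = -697
Policy A (V − 48, B − 24):
  V = 136 − 48 = 88
  W = -17 − 5·88 = -457
Change in W: -457 − (-697) = 240

240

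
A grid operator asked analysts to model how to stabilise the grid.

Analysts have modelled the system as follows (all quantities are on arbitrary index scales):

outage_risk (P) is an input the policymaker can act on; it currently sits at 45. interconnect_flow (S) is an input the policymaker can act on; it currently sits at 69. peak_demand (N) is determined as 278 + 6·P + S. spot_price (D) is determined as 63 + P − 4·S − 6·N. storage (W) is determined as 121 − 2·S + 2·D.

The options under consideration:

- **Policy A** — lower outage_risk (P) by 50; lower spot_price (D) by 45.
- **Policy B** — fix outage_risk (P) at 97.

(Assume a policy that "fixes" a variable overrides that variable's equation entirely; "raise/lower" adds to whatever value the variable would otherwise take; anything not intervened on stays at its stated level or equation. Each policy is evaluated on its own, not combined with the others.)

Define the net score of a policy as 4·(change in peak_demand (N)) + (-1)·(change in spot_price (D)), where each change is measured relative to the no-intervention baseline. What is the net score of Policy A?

-2905

Baseline:
  P = 45
  S = 69
  N = 278 + 6·45 + 69 = 617
  D = 63 + 45 − 4·69 − 6·617 = -3870
Policy A (P − 50, D − 45):
  P = 45 − 50 = -5
  S = 69
  N = 278 + 6·(-5) + 69 = 317
  D = 63 + (-5) − 4·69 − 6·317 (−45 from intervention) = -2165
ΔN = 317 − 617 = -300; ΔD = -2165 − (-3870) = 1705
Score = 4·(-300) + (-1)·1705 = -2905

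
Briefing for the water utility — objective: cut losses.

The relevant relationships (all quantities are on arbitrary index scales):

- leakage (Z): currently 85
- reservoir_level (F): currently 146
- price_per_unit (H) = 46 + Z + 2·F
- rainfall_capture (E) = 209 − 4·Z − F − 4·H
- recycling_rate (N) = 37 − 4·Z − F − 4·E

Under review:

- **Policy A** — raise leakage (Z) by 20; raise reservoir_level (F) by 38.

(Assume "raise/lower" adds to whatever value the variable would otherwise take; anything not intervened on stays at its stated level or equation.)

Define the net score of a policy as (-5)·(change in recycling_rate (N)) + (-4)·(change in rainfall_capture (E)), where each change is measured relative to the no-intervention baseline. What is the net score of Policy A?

-7442

Baseline:
  Z = 85
  F = 146
  H = 46 + 85 + 2·146 = 423
  E = 209 − 4·85 − 146 − 4·423 = -1969
  N = 37 − 4·85 − 146 − 4·(-1969) = 7427
Policy A (Z + 20, F + 38):
  Z = 85 + 20 = 105
  F = 146 + 38 = 184
  H = 46 + 105 + 2·184 = 519
  E = 209 − 4·105 − 184 − 4·519 = -2471
  N = 37 − 4·105 − 184 − 4·(-2471) = 9317
ΔN = 9317 − 7427 = 1890; ΔE = -2471 − (-1969) = -502
Score = (-5)·1890 + (-4)·(-502) = -7442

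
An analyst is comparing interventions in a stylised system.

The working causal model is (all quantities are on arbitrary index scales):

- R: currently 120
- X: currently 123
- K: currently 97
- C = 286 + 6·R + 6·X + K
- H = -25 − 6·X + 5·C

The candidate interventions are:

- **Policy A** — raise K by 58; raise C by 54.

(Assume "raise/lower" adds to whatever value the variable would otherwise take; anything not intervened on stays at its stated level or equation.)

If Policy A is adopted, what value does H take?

9002

Policy A (K + 58, C + 54):
  R = 120
  X = 123
  K = 97 + 58 = 155
  C = 286 + 6·120 + 6·123 + 155 (+54 from intervention) = 1953
  H = -25 − 6·123 + 5·1953 = 9002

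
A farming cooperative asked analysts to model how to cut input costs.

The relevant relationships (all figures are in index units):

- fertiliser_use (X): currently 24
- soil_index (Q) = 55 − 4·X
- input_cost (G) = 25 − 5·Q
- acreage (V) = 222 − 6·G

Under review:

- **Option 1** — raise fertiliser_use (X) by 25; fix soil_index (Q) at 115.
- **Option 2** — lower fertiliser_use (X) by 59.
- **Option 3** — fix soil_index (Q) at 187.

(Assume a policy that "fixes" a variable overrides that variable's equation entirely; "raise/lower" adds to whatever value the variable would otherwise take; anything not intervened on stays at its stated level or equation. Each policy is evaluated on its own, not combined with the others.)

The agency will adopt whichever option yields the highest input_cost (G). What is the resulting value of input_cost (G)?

-550

Option 1 (X + 25, Q := 115):
  X = 24 + 25 = 49
  Q = 115
  G = 25 − 5·115 = -550
Option 2 (X − 59):
  X = 24 − 59 = -35
  Q = 55 − 4·(-35) = 195
  G = 25 − 5·195 = -950
Option 3 (Q := 187):
  X = 24
  Q = 187
  G = 25 − 5·187 = -910
Comparing — Option 1: G=-550, Option 2: G=-950, Option 3: G=-910. Highest is -550 (Option 1).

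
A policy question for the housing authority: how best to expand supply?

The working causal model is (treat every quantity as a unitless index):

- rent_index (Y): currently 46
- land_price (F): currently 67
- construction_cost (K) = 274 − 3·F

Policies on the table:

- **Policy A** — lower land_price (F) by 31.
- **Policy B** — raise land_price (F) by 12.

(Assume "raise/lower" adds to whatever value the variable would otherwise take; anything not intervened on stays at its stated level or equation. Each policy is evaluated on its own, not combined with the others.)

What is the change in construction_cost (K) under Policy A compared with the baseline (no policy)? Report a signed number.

Baseline:
  F = 67
  K = 274 − 3·67 = 73
Policy A (F − 31):
  F = 67 − 31 = 36
  K = 274 − 3·36 = 166
Change in K: 166 − 73 = 93

93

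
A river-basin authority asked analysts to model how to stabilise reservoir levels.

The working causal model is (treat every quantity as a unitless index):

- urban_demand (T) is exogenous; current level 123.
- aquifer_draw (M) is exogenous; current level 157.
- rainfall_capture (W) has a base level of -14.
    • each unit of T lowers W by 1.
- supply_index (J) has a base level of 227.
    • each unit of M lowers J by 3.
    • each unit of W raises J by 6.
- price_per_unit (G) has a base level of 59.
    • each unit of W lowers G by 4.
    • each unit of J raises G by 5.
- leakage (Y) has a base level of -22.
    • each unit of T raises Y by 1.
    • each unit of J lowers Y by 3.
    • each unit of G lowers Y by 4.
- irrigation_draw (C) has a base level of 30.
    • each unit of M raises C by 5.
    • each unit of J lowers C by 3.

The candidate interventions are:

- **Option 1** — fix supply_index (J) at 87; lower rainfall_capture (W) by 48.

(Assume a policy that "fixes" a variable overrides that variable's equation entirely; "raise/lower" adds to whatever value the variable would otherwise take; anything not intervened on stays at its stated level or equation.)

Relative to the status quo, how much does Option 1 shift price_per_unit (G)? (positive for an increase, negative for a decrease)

Baseline:
  T = 123
  M = 157
  W = -14 − 123 = -137
  J = 227 − 3·157 + 6·(-137) = -1066
  G = 59 − 4·(-137) + 5·(-1066) = -4723
Option 1 (J := 87, W − 48):
  T = 123
  M = 157
  W = -14 − 123 (−48 from intervention) = -185
  J = 87
  G = 59 − 4·(-185) + 5·87 = 1234
Change in G: 1234 − (-4723) = 5957

5957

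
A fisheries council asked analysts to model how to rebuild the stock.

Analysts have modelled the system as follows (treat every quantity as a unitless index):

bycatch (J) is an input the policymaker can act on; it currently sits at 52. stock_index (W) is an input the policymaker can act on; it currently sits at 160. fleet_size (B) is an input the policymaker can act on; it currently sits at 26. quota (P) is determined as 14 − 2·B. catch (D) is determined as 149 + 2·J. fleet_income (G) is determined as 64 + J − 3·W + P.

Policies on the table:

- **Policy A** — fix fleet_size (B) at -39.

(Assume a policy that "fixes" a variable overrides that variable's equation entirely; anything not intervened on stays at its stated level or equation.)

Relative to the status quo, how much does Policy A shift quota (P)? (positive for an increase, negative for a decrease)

Baseline:
  B = 26
  P = 14 − 2·26 = -38
Policy A (B := -39):
  B = -39
  P = 14 − 2·(-39) = 92
Change in P: 92 − (-38) = 130

130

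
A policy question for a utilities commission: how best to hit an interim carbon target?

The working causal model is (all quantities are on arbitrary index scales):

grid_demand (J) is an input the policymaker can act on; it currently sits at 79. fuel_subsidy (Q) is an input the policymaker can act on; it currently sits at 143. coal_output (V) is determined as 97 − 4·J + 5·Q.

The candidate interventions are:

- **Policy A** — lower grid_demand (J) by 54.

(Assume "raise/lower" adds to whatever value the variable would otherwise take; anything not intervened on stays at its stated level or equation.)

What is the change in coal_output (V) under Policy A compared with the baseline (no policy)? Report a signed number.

216

Baseline:
  J = 79
  Q = 143
  V = 97 − 4·79 + 5·143 = 496
Policy A (J − 54):
  J = 79 − 54 = 25
  Q = 143
  V = 97 − 4·25 + 5·143 = 712
Change in V: 712 − 496 = 216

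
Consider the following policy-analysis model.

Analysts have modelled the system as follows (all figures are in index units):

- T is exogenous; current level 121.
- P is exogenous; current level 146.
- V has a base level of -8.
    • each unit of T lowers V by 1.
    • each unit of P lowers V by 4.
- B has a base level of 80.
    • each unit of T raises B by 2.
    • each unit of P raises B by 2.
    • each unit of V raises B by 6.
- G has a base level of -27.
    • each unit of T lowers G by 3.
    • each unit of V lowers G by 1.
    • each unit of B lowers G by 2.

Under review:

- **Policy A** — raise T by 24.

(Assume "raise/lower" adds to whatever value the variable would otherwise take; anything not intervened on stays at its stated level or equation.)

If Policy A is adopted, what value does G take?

7795

Policy A (T + 24):
  T = 121 + 24 = 145
  P = 146
  V = -8 − 145 − 4·146 = -737
  B = 80 + 2·145 + 2·146 + 6·(-737) = -3760
  G = -27 − 3·145 − (-737) − 2·(-3760) = 7795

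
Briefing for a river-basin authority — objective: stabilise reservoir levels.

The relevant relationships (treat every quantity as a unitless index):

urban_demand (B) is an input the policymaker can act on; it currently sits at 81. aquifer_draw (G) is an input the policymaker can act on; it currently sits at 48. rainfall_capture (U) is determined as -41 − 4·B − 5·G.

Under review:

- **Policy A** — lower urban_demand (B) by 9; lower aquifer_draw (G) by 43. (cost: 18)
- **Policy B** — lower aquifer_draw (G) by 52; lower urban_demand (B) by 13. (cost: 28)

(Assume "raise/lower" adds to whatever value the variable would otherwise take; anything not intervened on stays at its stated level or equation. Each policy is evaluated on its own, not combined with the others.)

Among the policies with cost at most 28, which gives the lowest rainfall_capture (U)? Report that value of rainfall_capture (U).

-354

Policy A (B − 9, G − 43):
  B = 81 − 9 = 72
  G = 48 − 43 = 5
  U = -41 − 4·72 − 5·5 = -354
Policy B (G − 52, B − 13):
  B = 81 − 13 = 68
  G = 48 − 52 = -4
  U = -41 − 4·68 − 5·(-4) = -293
Comparing — Policy A: U=-354, Policy B: U=-293. Lowest is -354 (Policy A).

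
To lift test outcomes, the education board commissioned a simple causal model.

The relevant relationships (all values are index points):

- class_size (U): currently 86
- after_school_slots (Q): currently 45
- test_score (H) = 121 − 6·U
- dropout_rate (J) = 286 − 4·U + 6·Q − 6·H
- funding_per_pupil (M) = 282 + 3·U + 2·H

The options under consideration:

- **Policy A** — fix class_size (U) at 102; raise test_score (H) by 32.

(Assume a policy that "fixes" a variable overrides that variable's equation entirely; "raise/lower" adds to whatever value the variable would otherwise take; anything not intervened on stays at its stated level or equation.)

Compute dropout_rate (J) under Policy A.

2902

Policy A (U := 102, H + 32):
  U = 102
  Q = 45
  H = 121 − 6·102 (+32 from intervention) = -459
  J = 286 − 4·102 + 6·45 − 6·(-459) = 2902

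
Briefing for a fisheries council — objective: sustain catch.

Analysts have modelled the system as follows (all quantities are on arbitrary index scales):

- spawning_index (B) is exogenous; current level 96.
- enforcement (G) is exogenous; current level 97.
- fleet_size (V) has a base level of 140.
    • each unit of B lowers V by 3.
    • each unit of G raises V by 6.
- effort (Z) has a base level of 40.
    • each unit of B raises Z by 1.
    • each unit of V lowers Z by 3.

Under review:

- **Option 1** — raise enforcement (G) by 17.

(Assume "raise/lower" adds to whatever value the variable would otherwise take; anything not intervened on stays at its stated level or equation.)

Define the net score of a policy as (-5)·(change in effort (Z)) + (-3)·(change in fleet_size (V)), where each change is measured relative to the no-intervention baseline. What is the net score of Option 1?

1224

Baseline:
  B = 96
  G = 97
  V = 140 − 3·96 + 6·97 = 434
  Z = 40 + 96 − 3·434 = -1166
Option 1 (G + 17):
  B = 96
  G = 97 + 17 = 114
  V = 140 − 3·96 + 6·114 = 536
  Z = 40 + 96 − 3·536 = -1472
ΔZ = -1472 − (-1166) = -306; ΔV = 536 − 434 = 102
Score = (-5)·(-306) + (-3)·102 = 1224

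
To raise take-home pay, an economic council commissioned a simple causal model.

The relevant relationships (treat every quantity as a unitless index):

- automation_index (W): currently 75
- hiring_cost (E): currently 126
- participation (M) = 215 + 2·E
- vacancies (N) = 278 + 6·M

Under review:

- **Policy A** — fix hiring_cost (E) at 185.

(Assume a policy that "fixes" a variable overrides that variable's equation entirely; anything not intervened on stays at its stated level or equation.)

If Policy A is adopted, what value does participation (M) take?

Policy A (E := 185):
  E = 185
  M = 215 + 2·185 = 585

585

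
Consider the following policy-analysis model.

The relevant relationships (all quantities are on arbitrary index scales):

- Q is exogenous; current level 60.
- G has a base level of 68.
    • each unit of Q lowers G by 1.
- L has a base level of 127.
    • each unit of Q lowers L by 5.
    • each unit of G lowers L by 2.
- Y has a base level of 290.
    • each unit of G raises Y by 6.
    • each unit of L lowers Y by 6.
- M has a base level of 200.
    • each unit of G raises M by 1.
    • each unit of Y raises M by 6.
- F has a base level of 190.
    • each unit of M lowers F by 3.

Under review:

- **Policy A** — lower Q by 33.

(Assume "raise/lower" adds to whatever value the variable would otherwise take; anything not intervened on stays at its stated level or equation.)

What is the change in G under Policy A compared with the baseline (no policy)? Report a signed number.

33

Baseline:
  Q = 60
  G = 68 − 60 = 8
Policy A (Q − 33):
  Q = 60 − 33 = 27
  G = 68 − 27 = 41
Change in G: 41 − 8 = 33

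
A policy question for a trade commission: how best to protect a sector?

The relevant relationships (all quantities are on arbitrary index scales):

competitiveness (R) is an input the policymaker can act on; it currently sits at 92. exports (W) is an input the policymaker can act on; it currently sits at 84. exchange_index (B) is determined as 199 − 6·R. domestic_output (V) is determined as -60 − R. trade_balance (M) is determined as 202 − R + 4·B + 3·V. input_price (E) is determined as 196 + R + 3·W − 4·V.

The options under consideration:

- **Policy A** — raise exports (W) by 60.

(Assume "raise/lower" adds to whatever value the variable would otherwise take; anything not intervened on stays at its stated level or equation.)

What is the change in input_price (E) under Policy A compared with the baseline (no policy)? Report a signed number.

Baseline:
  R = 92
  W = 84
  V = -60 − 92 = -152
  E = 196 + 92 + 3·84 − 4·(-152) = 1148
Policy A (W + 60):
  R = 92
  W = 84 + 60 = 144
  V = -60 − 92 = -152
  E = 196 + 92 + 3·144 − 4·(-152) = 1328
Change in E: 1328 − 1148 = 180

180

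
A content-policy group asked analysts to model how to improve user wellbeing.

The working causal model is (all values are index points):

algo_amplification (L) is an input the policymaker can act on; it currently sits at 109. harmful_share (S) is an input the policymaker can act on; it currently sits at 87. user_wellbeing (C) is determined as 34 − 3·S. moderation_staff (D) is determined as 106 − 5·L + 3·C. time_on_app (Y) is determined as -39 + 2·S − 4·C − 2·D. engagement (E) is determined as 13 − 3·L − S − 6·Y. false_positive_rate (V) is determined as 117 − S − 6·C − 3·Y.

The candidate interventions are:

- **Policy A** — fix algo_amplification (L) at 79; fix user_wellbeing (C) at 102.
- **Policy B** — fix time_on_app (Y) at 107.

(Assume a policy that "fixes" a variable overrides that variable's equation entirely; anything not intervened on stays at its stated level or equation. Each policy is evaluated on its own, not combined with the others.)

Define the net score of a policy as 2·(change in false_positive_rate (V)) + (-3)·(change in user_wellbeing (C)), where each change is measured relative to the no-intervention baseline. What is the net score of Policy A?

Baseline:
  L = 109
  S = 87
  C = 34 − 3·87 = -227
  D = 106 − 5·109 + 3·(-227) = -1120
  Y = -39 + 2·87 − 4·(-227) − 2·(-1120) = 3283
  V = 117 − 87 − 6·(-227) − 3·3283 = -8457
Policy A (L := 79, C := 102):
  L = 79
  S = 87
  C = 102
  D = 106 − 5·79 + 3·102 = 17
  Y = -39 + 2·87 − 4·102 − 2·17 = -307
  V = 117 − 87 − 6·102 − 3·(-307) = 339
ΔV = 339 − (-8457) = 8796; ΔC = 102 − (-227) = 329
Score = 2·8796 + (-3)·329 = 16605

16605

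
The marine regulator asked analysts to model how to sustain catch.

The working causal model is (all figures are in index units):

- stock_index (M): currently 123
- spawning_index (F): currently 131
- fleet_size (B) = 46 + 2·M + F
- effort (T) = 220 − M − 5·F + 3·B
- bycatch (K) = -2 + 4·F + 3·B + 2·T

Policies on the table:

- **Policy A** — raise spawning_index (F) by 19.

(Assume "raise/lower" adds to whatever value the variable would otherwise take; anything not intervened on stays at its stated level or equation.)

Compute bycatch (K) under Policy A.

Policy A (F + 19):
  M = 123
  F = 131 + 19 = 150
  B = 46 + 2·123 + 150 = 442
  T = 220 − 123 − 5·150 + 3·442 = 673
  K = -2 + 4·150 + 3·442 + 2·673 = 3270

3270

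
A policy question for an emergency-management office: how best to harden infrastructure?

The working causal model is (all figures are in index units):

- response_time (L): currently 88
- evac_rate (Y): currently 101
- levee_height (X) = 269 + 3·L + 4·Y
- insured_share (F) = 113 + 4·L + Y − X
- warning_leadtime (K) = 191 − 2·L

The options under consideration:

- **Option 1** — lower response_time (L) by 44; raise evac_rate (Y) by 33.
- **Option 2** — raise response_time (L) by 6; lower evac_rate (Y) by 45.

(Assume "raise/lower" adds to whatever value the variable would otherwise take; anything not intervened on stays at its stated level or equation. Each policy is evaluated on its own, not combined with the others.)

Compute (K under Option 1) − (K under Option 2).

100

Option 1 (L − 44, Y + 33):
  L = 88 − 44 = 44
  K = 191 − 2·44 = 103
Option 2 (L + 6, Y − 45):
  L = 88 + 6 = 94
  K = 191 − 2·94 = 3
K: 103 − 3 = 100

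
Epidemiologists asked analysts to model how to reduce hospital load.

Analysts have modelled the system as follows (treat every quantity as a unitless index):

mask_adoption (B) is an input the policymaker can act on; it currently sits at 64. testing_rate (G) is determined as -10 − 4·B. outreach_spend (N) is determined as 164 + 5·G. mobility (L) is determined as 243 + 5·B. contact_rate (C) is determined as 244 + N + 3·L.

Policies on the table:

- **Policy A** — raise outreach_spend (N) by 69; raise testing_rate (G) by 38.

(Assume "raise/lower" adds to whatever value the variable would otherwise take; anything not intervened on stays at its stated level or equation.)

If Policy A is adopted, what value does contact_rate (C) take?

Policy A (N + 69, G + 38):
  B = 64
  G = -10 − 4·64 (+38 from intervention) = -228
  N = 164 + 5·(-228) (+69 from intervention) = -907
  L = 243 + 5·64 = 563
  C = 244 + (-907) + 3·563 = 1026

1026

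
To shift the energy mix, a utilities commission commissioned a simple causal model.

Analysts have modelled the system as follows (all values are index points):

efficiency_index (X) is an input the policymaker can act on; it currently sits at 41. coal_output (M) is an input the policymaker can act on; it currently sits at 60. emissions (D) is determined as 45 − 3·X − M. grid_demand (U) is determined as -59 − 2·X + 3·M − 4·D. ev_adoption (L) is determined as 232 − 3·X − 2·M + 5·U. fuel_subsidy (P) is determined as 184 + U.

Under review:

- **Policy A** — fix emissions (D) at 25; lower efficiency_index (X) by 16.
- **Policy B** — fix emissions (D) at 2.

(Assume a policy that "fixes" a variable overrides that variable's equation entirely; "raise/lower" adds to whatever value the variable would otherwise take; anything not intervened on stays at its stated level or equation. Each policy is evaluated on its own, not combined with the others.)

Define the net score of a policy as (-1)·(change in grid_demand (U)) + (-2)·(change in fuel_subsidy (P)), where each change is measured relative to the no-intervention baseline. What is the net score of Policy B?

1680

Baseline:
  X = 41
  M = 60
  D = 45 − 3·41 − 60 = -138
  U = -59 − 2·41 + 3·60 − 4·(-138) = 591
  P = 184 + 591 = 775
Policy B (D := 2):
  X = 41
  M = 60
  D = 2
  U = -59 − 2·41 + 3·60 − 4·2 = 31
  P = 184 + 31 = 215
ΔU = 31 − 591 = -560; ΔP = 215 − 775 = -560
Score = (-1)·(-560) + (-2)·(-560) = 1680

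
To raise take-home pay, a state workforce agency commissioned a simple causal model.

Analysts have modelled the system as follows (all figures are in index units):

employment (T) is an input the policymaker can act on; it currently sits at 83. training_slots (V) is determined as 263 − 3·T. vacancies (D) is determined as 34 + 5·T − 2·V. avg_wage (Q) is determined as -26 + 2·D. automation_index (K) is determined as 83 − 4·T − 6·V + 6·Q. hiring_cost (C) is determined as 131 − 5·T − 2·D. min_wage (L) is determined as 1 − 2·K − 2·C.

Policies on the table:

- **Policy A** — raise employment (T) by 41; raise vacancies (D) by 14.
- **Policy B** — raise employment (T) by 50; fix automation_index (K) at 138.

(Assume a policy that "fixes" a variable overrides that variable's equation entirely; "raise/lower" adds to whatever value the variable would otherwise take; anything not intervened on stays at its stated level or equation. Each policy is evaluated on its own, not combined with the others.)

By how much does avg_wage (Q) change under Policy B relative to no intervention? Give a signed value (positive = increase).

Baseline:
  T = 83
  V = 263 − 3·83 = 14
  D = 34 + 5·83 − 2·14 = 421
  Q = -26 + 2·421 = 816
Policy B (T + 50, K := 138):
  T = 83 + 50 = 133
  V = 263 − 3·133 = -136
  D = 34 + 5·133 − 2·(-136) = 971
  Q = -26 + 2·971 = 1916
Change in Q: 1916 − 816 = 1100

1100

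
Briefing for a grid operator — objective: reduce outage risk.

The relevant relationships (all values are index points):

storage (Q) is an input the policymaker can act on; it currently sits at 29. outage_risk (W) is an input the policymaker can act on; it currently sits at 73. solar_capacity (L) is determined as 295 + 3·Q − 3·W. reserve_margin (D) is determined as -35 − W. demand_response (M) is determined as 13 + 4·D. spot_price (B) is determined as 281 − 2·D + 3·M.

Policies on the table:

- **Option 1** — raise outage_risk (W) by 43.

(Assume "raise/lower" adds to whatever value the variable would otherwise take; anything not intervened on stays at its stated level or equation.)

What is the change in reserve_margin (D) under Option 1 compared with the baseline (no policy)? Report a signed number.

-43

Baseline:
  W = 73
  D = -35 − 73 = -108
Option 1 (W + 43):
  W = 73 + 43 = 116
  D = -35 − 116 = -151
Change in D: -151 − (-108) = -43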